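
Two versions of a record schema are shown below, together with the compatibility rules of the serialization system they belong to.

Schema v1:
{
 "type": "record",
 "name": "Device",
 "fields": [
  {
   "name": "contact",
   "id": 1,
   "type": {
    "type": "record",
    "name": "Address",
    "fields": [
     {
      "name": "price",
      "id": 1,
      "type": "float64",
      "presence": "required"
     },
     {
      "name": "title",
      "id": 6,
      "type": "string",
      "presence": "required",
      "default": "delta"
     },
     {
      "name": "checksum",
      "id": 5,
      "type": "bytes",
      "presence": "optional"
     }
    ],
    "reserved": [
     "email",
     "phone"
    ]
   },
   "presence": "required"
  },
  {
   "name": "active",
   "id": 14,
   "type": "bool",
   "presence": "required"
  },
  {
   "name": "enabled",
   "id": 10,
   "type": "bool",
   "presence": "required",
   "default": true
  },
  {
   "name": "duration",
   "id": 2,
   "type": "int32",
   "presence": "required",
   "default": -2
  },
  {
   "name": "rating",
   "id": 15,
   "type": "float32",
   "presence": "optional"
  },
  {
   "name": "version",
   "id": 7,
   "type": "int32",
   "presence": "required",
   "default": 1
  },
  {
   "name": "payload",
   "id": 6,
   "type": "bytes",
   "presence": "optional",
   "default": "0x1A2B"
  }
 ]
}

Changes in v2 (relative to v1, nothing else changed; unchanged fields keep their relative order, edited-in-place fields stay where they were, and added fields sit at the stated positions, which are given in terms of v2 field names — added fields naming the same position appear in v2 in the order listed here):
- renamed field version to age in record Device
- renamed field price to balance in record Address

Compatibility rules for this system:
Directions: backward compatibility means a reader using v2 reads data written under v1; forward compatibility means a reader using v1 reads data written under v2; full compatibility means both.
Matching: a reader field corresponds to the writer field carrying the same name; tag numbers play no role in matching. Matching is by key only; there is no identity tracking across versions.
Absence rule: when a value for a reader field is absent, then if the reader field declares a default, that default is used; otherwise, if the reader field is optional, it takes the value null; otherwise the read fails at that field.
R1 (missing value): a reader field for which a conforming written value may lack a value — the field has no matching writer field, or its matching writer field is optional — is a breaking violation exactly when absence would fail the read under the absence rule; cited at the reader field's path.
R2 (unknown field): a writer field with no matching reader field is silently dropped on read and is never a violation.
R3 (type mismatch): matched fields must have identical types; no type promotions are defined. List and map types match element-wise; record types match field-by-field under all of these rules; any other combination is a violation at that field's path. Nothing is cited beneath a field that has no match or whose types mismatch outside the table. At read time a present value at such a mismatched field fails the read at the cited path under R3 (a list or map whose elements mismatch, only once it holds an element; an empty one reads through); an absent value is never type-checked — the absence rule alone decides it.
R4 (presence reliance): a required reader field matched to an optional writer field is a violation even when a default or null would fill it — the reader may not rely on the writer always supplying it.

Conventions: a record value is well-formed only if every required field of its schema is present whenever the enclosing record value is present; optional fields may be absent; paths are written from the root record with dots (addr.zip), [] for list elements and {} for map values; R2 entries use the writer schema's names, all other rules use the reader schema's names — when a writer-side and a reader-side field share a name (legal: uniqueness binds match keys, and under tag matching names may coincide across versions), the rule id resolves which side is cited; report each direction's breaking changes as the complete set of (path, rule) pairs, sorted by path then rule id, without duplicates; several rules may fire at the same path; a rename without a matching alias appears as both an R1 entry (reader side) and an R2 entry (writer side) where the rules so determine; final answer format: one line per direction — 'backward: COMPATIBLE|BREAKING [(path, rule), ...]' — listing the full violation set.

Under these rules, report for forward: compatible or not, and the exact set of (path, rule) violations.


the writer's type comes first in each Device pair
forward analysis of Device with v1 as reader and v2 as writer:
  contact: paired with writer contact (Address -> Address; writer required)
  active: paired with writer active (bool -> bool; writer required)
  enabled: paired with writer enabled (bool -> bool; writer required)
  duration: paired with writer duration (int32 -> int32; writer required)
  rating: paired with writer rating (float32 -> float32; writer optional)
  version: no writer-side match
  payload: paired with writer payload (bytes -> bytes; writer optional)
  leftover writer field: age
  contact.price: no writer-side match
  contact.title: paired with writer contact.title (string -> string; writer required)
  contact.checksum: paired with writer contact.checksum (bytes -> bytes; writer optional)
  leftover writer field: contact.balance
  breaking: (contact.price, R1)
  => forward: BREAKING (1)
diffs on Device not affecting the asked answer:
  renamed field version to age in record Device -> fires no rule on Device, leaving the asked answer as it is

forward: BREAKING [(contact.price, R1)]


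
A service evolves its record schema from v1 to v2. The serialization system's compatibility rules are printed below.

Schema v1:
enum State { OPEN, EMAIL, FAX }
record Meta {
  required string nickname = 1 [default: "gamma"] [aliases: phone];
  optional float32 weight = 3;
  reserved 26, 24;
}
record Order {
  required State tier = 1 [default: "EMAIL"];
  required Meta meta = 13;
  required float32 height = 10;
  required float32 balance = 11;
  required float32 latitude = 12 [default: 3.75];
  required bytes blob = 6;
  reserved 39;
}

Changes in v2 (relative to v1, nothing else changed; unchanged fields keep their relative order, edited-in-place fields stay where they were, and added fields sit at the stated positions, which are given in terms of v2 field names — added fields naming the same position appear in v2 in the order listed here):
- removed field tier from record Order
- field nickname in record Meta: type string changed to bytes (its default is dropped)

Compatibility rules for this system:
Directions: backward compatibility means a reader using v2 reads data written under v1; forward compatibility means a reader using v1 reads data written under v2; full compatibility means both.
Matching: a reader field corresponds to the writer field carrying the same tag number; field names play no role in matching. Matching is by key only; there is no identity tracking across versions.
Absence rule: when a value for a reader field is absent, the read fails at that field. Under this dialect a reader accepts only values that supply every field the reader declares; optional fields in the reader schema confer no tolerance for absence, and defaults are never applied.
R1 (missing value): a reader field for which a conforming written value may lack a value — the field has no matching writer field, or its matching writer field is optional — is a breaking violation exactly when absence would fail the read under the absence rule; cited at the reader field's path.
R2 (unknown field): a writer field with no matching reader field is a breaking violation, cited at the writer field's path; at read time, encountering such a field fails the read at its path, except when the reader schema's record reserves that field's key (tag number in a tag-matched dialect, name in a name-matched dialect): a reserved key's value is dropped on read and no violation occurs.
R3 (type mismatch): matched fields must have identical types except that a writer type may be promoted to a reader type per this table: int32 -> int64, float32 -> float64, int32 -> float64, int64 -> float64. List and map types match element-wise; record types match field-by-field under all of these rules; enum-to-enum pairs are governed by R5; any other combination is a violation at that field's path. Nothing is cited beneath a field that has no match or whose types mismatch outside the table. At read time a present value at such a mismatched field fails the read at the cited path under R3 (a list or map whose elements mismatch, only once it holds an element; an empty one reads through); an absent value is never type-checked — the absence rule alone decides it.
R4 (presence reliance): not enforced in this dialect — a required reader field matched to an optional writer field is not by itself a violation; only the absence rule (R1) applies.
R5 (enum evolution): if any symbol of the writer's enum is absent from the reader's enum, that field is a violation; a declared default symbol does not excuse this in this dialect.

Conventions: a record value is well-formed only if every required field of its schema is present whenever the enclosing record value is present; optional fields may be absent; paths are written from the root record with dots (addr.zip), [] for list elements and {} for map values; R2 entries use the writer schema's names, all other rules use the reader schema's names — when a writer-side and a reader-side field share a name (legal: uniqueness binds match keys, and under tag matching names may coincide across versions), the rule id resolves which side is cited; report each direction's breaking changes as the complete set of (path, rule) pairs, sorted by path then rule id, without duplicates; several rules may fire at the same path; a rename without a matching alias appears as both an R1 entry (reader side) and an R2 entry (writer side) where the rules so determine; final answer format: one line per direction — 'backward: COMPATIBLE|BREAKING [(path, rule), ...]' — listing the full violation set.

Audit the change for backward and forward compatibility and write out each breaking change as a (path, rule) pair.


in Order below, arrows point writer -> reader
backward analysis of Order with v2 as reader and v1 as writer:
  meta: Meta -> Meta, writer required; from meta
  height: float32 -> float32, writer required; from height
  balance: float32 -> float32, writer required; from balance
  latitude: float32 -> float32, writer required; from latitude
  blob: bytes -> bytes, writer required; from blob
  leftover writer field: tier
  meta.nickname: string -> bytes, writer required; from meta.nickname
  meta.weight: float32 -> float32, writer optional; from meta.weight
  R3 fires at meta.nickname
  R1 fires at meta.weight
  R2 fires at tier
  => backward verdict for Order: BREAKING, 3 violation(s)
forward analysis of Order with v1 as reader and v2 as writer:
  tier has no writer counterpart
  meta: Meta -> Meta, writer required; from meta
  height: float32 -> float32, writer required; from height
  balance: float32 -> float32, writer required; from balance
  latitude: float32 -> float32, writer required; from latitude
  blob: bytes -> bytes, writer required; from blob
  meta.nickname: bytes -> string, writer required; from meta.nickname
  meta.weight: float32 -> float32, writer optional; from meta.weight
  R3 fires at meta.nickname
  R1 fires at meta.weight
  R1 fires at tier
  => forward verdict for Order: BREAKING, 3 violation(s)

backward: BREAKING [(meta.nickname, R3), (meta.weight, R1), (tier, R2)]; forward: BREAKING [(meta.nickname, R3), (meta.weight, R1), (tier, R1)]


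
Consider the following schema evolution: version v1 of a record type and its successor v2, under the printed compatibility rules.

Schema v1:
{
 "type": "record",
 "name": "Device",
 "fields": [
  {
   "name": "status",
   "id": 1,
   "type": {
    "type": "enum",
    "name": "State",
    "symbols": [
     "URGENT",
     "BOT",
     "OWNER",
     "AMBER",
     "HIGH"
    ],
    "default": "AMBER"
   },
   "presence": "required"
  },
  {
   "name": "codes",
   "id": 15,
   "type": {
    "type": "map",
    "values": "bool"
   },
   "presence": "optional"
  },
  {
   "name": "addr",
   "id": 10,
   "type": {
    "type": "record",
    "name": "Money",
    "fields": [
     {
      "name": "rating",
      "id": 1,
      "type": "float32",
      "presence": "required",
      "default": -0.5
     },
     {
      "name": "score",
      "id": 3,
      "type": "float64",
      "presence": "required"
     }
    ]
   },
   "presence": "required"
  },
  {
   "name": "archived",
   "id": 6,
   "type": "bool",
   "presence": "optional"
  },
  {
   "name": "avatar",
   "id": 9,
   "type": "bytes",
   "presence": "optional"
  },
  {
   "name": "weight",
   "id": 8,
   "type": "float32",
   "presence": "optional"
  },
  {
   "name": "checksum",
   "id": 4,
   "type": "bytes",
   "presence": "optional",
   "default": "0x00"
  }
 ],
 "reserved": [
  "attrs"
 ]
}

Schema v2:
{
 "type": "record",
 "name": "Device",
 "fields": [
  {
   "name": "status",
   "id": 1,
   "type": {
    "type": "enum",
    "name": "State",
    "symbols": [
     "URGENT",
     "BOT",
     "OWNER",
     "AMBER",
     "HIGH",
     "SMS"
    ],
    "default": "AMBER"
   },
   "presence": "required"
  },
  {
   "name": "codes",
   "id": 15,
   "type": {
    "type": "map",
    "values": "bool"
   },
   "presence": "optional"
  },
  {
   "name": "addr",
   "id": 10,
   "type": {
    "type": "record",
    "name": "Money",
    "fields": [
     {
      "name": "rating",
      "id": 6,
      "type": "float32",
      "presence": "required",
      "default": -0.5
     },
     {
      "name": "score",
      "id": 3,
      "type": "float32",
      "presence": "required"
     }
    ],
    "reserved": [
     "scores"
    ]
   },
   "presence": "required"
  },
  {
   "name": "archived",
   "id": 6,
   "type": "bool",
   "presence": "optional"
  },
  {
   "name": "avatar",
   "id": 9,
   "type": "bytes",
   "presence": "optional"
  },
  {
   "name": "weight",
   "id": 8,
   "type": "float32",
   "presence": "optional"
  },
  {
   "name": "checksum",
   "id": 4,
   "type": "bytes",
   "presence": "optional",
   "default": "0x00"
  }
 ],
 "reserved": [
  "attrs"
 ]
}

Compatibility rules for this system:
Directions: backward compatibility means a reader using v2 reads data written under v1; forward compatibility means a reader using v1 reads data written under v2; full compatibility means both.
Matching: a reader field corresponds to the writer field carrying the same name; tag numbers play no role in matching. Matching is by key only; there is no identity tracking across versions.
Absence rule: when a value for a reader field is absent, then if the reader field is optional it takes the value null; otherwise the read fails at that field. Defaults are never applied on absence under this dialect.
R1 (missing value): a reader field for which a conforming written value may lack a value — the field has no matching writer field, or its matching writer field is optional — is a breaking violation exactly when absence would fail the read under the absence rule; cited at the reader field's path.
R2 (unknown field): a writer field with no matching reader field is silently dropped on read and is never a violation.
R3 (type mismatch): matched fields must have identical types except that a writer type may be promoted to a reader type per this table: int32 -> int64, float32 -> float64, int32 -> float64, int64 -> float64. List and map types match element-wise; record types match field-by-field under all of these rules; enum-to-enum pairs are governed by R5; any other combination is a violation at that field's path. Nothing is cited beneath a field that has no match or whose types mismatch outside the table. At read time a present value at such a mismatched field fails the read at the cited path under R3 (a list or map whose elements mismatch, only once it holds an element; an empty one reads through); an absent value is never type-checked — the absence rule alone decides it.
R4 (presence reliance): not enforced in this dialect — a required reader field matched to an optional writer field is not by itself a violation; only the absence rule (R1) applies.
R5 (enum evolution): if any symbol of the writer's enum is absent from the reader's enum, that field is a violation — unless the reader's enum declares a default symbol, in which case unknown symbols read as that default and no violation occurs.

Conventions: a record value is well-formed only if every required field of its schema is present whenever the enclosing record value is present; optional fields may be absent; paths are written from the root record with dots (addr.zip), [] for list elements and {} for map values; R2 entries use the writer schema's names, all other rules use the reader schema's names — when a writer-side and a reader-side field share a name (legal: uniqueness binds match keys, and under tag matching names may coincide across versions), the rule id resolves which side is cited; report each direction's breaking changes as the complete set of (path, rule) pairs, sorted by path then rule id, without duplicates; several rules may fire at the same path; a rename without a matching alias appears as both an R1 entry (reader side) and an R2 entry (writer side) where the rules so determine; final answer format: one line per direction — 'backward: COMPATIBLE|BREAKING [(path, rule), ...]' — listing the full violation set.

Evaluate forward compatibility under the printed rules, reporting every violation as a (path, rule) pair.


forward: COMPATIBLE []

each type pair in Device: writer, then reader
forward pass over Device, reader schema v1, writer schema v2:
  status: State -> State, writer required; from status
  codes: map<string, bool> -> map<string, bool>, writer optional; from codes
  addr: Money -> Money, writer required; from addr
  archived: bool -> bool, writer optional; from archived
  avatar: bytes -> bytes, writer optional; from avatar
  weight: float32 -> float32, writer optional; from weight
  checksum: bytes -> bytes, writer optional; from checksum
  addr.rating: float32 -> float32, writer required; from addr.rating
  addr.score: float32 -> float64, writer required; from addr.score
  => no violations; forward on Device: COMPATIBLE
the rest of the Device diff is inert for this question:
  field rating in record Money: tag 1 changed to 6 -> triggers nothing under Device's printed rules — same verdict
  field score in record Money: type float64 changed to float32 -> its effect on Device is confined to the backward direction, not asked
  enum State (field status in record Device): symbol SMS added -> triggers nothing under Device's printed rules — same verdict


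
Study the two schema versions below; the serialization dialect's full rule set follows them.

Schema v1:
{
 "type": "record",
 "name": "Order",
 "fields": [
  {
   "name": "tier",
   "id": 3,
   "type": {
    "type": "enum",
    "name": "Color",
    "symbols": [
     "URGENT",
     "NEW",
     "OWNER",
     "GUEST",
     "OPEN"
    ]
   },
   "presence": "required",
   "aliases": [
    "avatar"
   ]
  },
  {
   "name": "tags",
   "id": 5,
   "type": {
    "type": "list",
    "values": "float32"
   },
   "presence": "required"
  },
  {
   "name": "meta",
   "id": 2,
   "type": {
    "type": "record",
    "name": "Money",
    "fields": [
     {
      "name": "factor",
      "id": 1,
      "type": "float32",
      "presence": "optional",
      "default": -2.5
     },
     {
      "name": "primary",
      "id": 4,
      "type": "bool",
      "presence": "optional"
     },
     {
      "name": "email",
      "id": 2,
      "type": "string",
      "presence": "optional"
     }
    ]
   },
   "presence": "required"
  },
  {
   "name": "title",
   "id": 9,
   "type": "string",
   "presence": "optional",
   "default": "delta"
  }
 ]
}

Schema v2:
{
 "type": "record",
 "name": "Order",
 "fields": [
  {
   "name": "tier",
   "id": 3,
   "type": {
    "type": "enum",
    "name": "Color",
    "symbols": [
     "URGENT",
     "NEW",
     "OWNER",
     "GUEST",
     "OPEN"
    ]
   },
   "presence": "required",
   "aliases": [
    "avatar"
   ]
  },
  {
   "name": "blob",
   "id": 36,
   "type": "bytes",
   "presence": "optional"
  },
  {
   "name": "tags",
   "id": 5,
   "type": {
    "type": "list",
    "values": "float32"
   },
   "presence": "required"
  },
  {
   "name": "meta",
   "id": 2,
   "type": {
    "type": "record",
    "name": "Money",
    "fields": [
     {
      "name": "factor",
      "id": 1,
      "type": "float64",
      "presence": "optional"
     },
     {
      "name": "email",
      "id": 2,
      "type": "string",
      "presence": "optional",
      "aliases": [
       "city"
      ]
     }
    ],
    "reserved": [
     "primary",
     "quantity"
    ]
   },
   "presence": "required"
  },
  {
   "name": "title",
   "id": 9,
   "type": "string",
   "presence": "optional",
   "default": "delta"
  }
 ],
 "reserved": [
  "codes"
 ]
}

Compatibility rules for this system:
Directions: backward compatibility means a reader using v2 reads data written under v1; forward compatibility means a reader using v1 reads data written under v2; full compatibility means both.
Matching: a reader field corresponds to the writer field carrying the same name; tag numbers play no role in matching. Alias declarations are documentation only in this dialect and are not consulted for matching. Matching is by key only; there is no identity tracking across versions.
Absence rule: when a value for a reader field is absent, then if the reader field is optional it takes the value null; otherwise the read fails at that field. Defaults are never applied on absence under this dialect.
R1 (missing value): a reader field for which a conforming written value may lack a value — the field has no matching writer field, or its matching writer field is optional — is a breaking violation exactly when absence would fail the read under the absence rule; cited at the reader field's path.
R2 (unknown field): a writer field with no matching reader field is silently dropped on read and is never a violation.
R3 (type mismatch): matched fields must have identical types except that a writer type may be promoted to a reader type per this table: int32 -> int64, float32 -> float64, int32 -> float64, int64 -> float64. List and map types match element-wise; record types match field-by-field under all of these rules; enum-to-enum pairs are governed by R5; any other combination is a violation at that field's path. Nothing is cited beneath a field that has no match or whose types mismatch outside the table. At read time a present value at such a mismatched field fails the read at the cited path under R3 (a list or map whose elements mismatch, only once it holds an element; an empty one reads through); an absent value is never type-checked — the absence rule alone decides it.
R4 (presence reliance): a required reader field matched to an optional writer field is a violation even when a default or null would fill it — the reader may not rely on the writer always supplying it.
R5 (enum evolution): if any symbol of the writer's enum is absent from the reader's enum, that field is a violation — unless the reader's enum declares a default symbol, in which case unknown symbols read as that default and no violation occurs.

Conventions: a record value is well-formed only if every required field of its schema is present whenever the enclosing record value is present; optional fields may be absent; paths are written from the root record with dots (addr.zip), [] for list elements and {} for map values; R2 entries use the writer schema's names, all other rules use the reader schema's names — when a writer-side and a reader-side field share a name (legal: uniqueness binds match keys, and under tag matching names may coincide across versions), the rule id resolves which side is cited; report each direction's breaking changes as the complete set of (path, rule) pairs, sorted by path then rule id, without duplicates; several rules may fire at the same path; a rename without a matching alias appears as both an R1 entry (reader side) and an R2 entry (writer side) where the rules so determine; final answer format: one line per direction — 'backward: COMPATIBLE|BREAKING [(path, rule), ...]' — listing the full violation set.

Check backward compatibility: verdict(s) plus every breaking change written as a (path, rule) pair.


backward: COMPATIBLE []

arrows below run writer -> reader for Order
backward for Order (reader v2, writer v1):
  tier <- tier (Color -> Color, writer required)
  blob: no writer-side match
  tags <- tags (list<float32> -> list<float32>, writer required)
  meta <- meta (Money -> Money, writer required)
  title <- title (string -> string, writer optional)
  meta.factor <- meta.factor (float32 -> float64, writer optional)
  meta.email <- meta.email (string -> string, writer optional)
  writer meta.primary: unknown to reader
  nothing fires on Order: backward is COMPATIBLE
the other Order changes do not affect what is asked:
  field factor in record Money: type float32 changed to float64 (its default is dropped) -> matters only for Order's forward compatibility — outside the asked direction
  removed field primary from record Money (its key "primary" joins the reserved list) -> no rule fires on it in Order's dialect; the asked verdict holds
  added field blob to record Order: optional bytes, tag 36 (in v2 it sits immediately before tags) -> no rule fires on it in Order's dialect; the asked verdict holds


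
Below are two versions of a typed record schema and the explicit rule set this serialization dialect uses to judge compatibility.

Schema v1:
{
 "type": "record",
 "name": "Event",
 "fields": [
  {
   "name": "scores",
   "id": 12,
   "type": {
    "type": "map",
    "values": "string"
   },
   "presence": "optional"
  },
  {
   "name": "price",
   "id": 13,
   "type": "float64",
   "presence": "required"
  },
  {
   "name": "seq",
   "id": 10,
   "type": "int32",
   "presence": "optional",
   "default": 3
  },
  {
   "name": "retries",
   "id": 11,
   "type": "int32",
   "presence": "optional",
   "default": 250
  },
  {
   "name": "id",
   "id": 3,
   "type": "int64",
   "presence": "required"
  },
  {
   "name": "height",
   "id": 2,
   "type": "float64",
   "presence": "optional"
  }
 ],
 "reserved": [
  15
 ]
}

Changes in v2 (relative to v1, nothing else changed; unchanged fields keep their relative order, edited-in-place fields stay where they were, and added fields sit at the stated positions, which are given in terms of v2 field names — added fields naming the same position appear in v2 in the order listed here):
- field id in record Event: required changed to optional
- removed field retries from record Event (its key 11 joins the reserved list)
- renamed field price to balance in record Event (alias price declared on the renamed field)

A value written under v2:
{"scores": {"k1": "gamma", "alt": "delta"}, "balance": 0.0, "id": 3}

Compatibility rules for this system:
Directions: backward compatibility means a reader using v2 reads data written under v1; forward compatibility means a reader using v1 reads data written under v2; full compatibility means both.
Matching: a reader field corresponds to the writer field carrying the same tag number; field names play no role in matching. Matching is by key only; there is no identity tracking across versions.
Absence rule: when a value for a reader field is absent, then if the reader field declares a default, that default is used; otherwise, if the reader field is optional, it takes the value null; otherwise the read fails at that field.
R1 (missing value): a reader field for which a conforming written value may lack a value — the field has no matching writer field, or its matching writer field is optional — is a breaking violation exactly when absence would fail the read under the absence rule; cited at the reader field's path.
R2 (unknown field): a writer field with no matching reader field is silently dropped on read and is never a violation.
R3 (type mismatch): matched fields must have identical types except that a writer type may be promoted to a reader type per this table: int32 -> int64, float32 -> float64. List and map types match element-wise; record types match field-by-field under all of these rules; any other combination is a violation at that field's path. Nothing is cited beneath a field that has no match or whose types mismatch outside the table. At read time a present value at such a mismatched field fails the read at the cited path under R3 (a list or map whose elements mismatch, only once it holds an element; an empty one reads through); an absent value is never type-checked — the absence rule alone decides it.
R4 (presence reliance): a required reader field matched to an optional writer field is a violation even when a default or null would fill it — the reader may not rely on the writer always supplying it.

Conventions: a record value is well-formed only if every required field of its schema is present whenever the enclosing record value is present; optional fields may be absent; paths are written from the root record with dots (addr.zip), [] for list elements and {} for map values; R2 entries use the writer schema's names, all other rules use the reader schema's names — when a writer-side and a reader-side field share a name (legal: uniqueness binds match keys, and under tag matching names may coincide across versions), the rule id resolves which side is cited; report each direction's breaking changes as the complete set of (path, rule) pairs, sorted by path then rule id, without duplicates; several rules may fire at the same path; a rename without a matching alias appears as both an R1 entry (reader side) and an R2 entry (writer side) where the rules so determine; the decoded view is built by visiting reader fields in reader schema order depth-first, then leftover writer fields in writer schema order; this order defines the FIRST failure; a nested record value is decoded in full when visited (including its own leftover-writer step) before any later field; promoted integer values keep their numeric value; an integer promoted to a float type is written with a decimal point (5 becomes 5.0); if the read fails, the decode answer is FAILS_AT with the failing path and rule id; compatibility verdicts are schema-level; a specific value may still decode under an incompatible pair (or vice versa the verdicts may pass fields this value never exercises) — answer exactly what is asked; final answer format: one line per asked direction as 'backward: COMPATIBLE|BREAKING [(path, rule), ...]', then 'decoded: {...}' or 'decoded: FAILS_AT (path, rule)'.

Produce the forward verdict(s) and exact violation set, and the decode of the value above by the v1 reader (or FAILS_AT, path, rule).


each type pair in Event: writer, then reader
forward for Event (reader v1, writer v2):
  writer optional, map<string, string> -> map<string, string>: reader scores maps from writer scores
  writer required, float64 -> float64: reader price maps from writer balance
  writer optional, int32 -> int32: reader seq maps from writer seq
  no writer field matches reader retries
  writer optional, int64 -> int64: reader id maps from writer id
  writer optional, float64 -> float64: reader height maps from writer height
  rule R1 violated at id
  rule R4 violated at id
  => 2 violation(s): forward is BREAKING for Event
decoding the Event value with the v1 reader:
  scores := {"k1": "gamma", "alt": "delta"}
  price := 0.0 (from writer balance)
  seq := 3 (absent -> default)
  retries := 250 (absent -> default)
  id := 3
  height := null (absent, optional -> null)
  => decoded: {"scores": {"k1": "gamma", "alt": "delta"}, "price": 0.0, "seq": 3, "retries": 250, "id": 3, "height": null}
remaining Event differences; none change what is asked:
  removed field retries from record Event (its key 11 joins the reserved list) -> fires no rule on Event, leaving the asked answer as it is
  renamed field price to balance in record Event (alias price declared on the renamed field) -> fires no rule on Event, leaving the asked answer as it is

forward: BREAKING [(id, R1), (id, R4)]; decoded: {"scores": {"k1": "gamma", "alt": "delta"}, "price": 0.0, "seq": 3, "retries": 250, "id": 3, "height": null}


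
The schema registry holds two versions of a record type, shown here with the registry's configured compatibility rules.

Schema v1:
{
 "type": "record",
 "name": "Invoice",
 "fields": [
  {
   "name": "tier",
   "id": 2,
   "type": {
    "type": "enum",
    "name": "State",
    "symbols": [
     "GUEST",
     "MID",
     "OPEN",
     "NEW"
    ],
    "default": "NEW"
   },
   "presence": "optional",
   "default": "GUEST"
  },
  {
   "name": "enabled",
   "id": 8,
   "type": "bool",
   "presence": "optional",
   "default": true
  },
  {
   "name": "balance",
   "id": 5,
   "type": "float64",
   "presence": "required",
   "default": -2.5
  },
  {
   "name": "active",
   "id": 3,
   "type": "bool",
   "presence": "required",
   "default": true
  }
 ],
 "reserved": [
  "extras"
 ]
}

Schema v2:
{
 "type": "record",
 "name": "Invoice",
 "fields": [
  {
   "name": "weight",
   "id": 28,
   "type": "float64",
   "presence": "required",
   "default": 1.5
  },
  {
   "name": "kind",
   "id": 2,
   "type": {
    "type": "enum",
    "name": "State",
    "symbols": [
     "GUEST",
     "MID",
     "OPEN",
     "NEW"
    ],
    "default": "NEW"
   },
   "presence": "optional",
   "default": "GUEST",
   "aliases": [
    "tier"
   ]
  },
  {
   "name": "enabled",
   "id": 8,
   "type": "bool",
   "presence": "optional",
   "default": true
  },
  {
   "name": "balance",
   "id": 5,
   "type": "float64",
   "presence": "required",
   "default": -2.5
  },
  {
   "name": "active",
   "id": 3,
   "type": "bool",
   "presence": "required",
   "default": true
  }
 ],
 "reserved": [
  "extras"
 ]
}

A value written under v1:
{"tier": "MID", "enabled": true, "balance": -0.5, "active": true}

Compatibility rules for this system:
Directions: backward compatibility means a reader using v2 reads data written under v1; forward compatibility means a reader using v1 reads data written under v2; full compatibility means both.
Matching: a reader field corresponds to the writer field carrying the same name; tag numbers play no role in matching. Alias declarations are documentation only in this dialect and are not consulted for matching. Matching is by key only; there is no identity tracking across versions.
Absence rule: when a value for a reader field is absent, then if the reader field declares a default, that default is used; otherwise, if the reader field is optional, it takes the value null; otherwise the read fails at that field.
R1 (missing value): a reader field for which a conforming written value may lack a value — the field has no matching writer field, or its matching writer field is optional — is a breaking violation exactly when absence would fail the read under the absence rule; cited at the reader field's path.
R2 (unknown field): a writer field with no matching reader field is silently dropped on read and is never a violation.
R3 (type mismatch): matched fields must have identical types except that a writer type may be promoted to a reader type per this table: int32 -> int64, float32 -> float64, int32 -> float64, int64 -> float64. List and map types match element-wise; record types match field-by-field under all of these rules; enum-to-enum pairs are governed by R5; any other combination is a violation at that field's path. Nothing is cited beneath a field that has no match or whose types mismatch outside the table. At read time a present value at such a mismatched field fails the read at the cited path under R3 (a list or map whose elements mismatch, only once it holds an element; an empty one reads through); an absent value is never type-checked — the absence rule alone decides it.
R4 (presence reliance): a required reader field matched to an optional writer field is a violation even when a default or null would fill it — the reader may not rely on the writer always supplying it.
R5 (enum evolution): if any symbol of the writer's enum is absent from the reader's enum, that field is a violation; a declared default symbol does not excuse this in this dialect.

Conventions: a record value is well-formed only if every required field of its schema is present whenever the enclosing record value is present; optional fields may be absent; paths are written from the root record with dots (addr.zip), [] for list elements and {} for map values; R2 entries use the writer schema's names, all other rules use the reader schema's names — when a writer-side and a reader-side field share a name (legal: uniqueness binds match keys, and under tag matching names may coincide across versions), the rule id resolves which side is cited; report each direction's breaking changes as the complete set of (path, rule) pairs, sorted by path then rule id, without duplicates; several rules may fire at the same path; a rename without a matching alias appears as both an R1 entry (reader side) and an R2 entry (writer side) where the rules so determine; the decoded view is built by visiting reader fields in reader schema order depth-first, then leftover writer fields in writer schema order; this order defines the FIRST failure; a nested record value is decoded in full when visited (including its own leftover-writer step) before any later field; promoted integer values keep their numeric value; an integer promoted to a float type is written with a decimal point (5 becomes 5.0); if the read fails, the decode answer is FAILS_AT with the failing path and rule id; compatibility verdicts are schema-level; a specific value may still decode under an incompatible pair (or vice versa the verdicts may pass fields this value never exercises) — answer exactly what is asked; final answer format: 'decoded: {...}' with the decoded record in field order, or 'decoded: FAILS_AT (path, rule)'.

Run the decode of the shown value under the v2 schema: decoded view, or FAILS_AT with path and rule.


decoded: {"weight": 1.5, "kind": "GUEST", "enabled": true, "balance": -0.5, "active": true}

in Invoice below, arrows point writer -> reader
migrating the Invoice value to v2:
  weight := 1.5 (missing; default applied)
  kind := "GUEST" (missing; default applied)
  enabled := true
  balance := -0.5
  active := true
  writer tier: no reader field; dropped
  => decoded: {"weight": 1.5, "kind": "GUEST", "enabled": true, "balance": -0.5, "active": true}


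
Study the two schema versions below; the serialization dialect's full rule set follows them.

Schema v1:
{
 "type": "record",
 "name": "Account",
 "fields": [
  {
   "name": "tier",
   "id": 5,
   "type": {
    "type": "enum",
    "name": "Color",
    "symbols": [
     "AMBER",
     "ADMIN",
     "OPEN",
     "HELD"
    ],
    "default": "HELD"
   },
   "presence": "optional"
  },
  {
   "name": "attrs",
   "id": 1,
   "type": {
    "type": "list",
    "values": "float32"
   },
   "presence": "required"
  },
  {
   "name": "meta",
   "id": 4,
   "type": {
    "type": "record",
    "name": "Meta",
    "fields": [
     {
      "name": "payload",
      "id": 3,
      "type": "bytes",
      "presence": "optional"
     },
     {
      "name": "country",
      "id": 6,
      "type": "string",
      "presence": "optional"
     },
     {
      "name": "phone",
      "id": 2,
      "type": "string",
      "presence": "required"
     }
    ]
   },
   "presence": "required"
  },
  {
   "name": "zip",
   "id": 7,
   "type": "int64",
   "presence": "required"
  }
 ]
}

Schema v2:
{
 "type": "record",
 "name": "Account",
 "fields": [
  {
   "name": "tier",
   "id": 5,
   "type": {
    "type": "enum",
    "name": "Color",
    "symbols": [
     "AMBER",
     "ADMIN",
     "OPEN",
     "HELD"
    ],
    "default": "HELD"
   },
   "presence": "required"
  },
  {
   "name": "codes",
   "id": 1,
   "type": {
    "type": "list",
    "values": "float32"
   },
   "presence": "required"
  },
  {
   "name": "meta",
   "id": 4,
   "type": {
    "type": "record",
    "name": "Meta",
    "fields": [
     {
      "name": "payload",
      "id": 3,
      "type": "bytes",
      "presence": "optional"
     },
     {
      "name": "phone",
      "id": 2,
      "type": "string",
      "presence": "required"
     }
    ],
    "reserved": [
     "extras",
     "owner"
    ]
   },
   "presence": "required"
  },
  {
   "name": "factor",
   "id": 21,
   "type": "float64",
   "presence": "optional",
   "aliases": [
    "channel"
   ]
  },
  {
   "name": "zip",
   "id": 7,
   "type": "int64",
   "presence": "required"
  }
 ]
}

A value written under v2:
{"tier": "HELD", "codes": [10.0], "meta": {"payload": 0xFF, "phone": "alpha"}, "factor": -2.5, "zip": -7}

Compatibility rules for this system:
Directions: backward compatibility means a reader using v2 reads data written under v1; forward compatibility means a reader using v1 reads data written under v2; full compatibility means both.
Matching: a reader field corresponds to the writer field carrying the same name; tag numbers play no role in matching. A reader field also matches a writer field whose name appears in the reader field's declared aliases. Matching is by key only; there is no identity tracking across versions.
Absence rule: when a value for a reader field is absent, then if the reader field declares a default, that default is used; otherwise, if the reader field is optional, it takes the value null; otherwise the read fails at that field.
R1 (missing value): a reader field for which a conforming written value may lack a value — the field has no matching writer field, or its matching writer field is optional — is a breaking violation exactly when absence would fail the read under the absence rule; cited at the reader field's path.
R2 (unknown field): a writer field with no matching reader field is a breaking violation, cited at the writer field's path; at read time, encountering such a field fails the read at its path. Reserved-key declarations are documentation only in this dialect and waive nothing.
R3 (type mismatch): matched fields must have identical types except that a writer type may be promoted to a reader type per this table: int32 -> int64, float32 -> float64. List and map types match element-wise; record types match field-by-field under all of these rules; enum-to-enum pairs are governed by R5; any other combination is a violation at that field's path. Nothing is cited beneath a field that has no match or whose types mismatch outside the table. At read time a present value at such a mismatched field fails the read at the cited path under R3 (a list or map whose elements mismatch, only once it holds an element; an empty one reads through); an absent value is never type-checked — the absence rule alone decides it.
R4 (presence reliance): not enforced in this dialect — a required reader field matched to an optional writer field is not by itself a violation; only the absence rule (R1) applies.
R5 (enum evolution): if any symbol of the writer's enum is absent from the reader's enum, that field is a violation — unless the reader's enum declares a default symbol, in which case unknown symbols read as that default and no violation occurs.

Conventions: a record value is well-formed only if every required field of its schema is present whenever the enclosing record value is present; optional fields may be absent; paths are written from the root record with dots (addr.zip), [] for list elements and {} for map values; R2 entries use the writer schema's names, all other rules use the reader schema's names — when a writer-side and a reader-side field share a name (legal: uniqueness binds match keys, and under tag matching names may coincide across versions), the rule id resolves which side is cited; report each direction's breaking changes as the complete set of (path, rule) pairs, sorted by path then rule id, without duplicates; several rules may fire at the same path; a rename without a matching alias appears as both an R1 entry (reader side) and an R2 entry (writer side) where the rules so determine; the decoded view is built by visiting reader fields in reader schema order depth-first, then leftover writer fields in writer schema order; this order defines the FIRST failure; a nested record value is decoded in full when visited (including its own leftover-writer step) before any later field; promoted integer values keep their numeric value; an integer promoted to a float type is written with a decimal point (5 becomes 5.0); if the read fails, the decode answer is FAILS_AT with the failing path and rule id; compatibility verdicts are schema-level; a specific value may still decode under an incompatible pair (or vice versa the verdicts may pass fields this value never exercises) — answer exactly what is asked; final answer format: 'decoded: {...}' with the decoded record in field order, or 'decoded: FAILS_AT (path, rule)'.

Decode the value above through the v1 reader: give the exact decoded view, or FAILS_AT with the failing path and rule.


the writer's type comes first in each Account pair
migrating the Account value to v1:
  tier := "HELD"
  read fails at attrs under R1 (no fill)
  => FAILS_AT (attrs, R1)
checking off the Account differences that do not matter here:
  removed field country from record Meta -> schema-level compatibility only; this Account value's decode is unchanged
  field tier in record Account: optional changed to required -> schema-level compatibility only; this Account value's decode is unchanged
  added field factor to record Account: optional float64, tag 21 (in v2 it sits immediately before zip) -> schema-level compatibility only; this Account value's decode is unchanged

decoded: FAILS_AT (attrs, R1)
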